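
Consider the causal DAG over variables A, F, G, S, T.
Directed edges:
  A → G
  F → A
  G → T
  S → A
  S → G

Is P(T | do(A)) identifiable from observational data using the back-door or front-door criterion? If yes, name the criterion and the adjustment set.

P(T|do(A)): backdoor, adjust for {S}.

desc(A)\{A}={G,T}; candidates ⊆ {F,S}.
size 0: {}; under {} A still reaches {F,G,S,T} ∋ T.
{S}: A⊥T given {S} in G with A→· removed — back-door holds.
P(T|do(A)) = Σ_{S} P(T|A,S)·P(S).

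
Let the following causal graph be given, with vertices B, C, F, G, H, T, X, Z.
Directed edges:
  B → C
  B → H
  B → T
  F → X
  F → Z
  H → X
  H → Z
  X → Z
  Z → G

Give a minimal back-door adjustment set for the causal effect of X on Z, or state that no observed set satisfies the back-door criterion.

X→Z: minimal back-door set {F, H}.

desc(X)\{X}={G,Z}; candidates ⊆ {B,C,F,H,T}.
size 0: {}; under {} X still reaches {B,C,F,G,H,T,Z} ∋ Z.
size 1: {B}, {C}, {F} …(+2); under {B} X still reaches {F,G,H,Z} ∋ Z.
{F,H}: X⊥Z given {F,H} in G with X→· removed — back-door holds.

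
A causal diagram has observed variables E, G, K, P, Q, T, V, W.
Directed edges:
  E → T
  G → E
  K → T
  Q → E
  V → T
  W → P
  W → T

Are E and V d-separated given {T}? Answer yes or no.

No — E and V are d-connected given {T}.

Bayes-Ball from E | {T} reaches {G,K,P,Q,V,W}.
V ∈ reach(E|{T}) ⇒ E ⊥̸ V | {T}.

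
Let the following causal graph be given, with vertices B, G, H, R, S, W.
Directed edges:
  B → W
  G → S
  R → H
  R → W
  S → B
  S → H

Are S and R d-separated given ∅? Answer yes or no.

Yes — S ⊥ R | ∅.

Bayes-Ball from S | ∅ reaches {B,G,H,W}.
R ∉ reach(S|∅) ⇒ S ⊥ R | ∅.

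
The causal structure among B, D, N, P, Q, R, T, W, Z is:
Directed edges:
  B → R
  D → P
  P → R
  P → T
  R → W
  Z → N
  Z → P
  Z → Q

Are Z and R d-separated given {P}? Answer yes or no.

Yes — Z ⊥ R | {P}.

Bayes-Ball from Z | {P} reaches {D,N,Q}.
R ∉ reach(Z|{P}) ⇒ Z ⊥ R | {P}.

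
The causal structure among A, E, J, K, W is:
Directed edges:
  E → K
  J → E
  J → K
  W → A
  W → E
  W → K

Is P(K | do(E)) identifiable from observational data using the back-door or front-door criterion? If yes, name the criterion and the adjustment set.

P(K|do(E)): backdoor, adjust for {J, W}.

desc(E)\{E}={K}; candidates ⊆ {A,J,W}.
size 0: {}; under {} E still reaches {A,J,K,W} ∋ K.
size 1: {A}, {J}, {W}; under {A} E still reaches {J,K,W} ∋ K.
{J,W}: E⊥K given {J,W} in G with E→· removed — back-door holds.
P(K|do(E)) = Σ_{J,W} P(K|E,J,W)·P(J,W).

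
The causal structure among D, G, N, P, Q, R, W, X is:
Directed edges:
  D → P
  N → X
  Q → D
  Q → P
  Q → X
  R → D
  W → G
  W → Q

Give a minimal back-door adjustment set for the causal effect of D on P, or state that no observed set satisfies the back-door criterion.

D→P: minimal back-door set {Q}.

desc(D)\{D}={P}; candidates ⊆ {G,N,Q,R,W,X}.
size 0: {}; under {} D still reaches {G,P,Q,R,W,X} ∋ P.
{Q}: D⊥P given {Q} in G with D→· removed — back-door holds.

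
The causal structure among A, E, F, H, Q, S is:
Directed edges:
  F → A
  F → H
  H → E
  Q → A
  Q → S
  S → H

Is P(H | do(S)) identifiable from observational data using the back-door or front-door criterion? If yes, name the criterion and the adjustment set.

P(H|do(S)): backdoor, adjust for ∅.

desc(S)\{S}={E,H}; candidates ⊆ {A,F,Q}.
∅: S⊥H given ∅ in G with S→· removed — back-door holds.
P(H|do(S)) = P(H|S) — no adjustment needed.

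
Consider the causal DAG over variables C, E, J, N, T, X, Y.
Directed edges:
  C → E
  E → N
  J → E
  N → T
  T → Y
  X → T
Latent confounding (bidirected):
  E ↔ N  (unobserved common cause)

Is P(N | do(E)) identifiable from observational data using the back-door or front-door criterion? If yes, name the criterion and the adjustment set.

P(N|do(E)): not identifiable (no BD/FD set).

desc(E)\{E}={N,T,Y}; candidates ⊆ {C,J,X}.
E↔N: latent back-door arc(s) into E.
size 0: {}; under {} E still reaches {C,J,N,T,Y} ∋ N.
size 1: {C}, {J}, {X}; under {C} E still reaches {J,N,T,Y} ∋ N.
size 2: {C,J}, {C,X}, {J,X}; under {C,J} E still reaches {N,T,Y} ∋ N.
E↔N cannot be blocked by any observed set — no back-door set.
No mediator lies on a directed E→…→N path.
Neither criterion identifies P(N|do(E)) in this graph.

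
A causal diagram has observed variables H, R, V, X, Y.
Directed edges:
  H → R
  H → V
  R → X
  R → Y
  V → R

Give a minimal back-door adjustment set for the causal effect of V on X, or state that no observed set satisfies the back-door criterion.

V→X: minimal back-door set {H}.

desc(V)\{V}={R,X,Y}; candidates ⊆ {H}.
size 0: {}; under {} V still reaches {H,R,X,Y} ∋ X.
{H}: V⊥X given {H} in G with V→· removed — back-door holds.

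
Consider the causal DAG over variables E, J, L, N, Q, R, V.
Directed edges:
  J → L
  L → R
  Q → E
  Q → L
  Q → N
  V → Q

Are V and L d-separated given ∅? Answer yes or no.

No — V and L are d-connected given ∅.

Bayes-Ball from V | ∅ reaches {E,L,N,Q,R}.
L ∈ reach(V|∅) ⇒ V ⊥̸ L | ∅.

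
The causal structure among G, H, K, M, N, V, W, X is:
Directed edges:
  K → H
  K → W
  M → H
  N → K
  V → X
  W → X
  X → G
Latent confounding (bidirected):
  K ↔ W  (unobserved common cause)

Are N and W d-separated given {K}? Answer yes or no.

Bayes-Ball from N | {K} reaches {G,W,X}.
W ∈ reach(N|{K}) ⇒ N ⊥̸ W | {K}.

No — N and W are d-connected given {K}.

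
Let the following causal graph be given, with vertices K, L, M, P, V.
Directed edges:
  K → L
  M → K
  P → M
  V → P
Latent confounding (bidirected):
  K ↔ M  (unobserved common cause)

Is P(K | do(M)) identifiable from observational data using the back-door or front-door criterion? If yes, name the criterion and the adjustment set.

desc(M)\{M}={K,L}; candidates ⊆ {P,V}.
M↔K: latent back-door arc(s) into M.
size 0: {}; under {} M still reaches {K,L,P,V} ∋ K.
size 1: {P}, {V}; under {P} M still reaches {K,L} ∋ K.
size 2: {P,V}; under {P,V} M still reaches {K,L} ∋ K.
M↔K cannot be blocked by any observed set — no back-door set.
No mediator lies on a directed M→…→K path.
Neither criterion identifies P(K|do(M)) in this graph.

P(K|do(M)): not identifiable (no BD/FD set).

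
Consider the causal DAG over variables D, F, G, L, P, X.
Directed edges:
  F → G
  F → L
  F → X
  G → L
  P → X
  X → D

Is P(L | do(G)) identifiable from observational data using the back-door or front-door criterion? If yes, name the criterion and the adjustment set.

desc(G)\{G}={L}; candidates ⊆ {D,F,P,X}.
size 0: {}; under {} G still reaches {D,F,L,X} ∋ L.
{F}: G⊥L given {F} in G with G→· removed — back-door holds.
P(L|do(G)) = Σ_{F} P(L|G,F)·P(F).

P(L|do(G)): backdoor, adjust for {F}.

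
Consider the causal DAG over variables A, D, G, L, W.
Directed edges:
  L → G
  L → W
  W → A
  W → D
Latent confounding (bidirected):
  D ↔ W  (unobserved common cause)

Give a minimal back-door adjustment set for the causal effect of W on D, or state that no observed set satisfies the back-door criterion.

desc(W)\{W}={A,D}; candidates ⊆ {G,L}.
W↔D: latent back-door arc(s) into W.
size 0: {}; under {} W still reaches {D,G,L} ∋ D.
size 1: {G}, {L}; under {G} W still reaches {D,L} ∋ D.
size 2: {G,L}; under {G,L} W still reaches {D} ∋ D.
W↔D cannot be blocked by any observed set — no back-door set.

W→D: no observed back-door set.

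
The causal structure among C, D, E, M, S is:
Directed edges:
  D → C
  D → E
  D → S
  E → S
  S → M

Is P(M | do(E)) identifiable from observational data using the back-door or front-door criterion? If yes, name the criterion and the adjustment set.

P(M|do(E)): backdoor, adjust for {D}.

desc(E)\{E}={M,S}; candidates ⊆ {C,D}.
size 0: {}; under {} E still reaches {C,D,M,S} ∋ M.
{D}: E⊥M given {D} in G with E→· removed — back-door holds.
P(M|do(E)) = Σ_{D} P(M|E,D)·P(D).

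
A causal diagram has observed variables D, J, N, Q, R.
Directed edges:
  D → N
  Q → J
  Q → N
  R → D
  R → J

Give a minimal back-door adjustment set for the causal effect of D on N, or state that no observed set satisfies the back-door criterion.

desc(D)\{D}={N}; candidates ⊆ {J,Q,R}.
∅: D⊥N given ∅ in G with D→· removed — back-door holds.

D→N: minimal back-door set ∅.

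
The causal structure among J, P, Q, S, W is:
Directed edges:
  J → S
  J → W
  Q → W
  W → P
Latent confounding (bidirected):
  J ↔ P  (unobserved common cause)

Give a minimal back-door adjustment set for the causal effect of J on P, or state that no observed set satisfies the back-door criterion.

desc(J)\{J}={P,S,W}; candidates ⊆ {Q}.
J↔P: latent back-door arc(s) into J.
size 0: {}; under {} J still reaches {P} ∋ P.
size 1: {Q}; under {Q} J still reaches {P} ∋ P.
J↔P cannot be blocked by any observed set — no back-door set.

J→P: no observed back-door set.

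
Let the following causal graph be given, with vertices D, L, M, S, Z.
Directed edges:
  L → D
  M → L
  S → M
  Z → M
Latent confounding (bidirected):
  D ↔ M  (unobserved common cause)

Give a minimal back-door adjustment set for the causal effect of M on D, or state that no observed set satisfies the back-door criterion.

M→D: no observed back-door set.

desc(M)\{M}={D,L}; candidates ⊆ {S,Z}.
M↔D: latent back-door arc(s) into M.
size 0: {}; under {} M still reaches {D,S,Z} ∋ D.
size 1: {S}, {Z}; under {S} M still reaches {D,Z} ∋ D.
size 2: {S,Z}; under {S,Z} M still reaches {D} ∋ D.
M↔D cannot be blocked by any observed set — no back-door set.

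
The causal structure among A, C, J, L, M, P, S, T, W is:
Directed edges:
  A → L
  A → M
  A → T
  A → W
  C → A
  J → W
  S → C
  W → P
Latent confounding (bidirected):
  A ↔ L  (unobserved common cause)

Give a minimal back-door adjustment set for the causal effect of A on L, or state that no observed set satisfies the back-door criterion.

A→L: no observed back-door set.

desc(A)\{A}={L,M,P,T,W}; candidates ⊆ {C,J,S}.
A↔L: latent back-door arc(s) into A.
size 0: {}; under {} A still reaches {C,L,S} ∋ L.
size 1: {C}, {J}, {S}; under {C} A still reaches {L} ∋ L.
size 2: {C,J}, {C,S}, {J,S}; under {C,J} A still reaches {L} ∋ L.
A↔L cannot be blocked by any observed set — no back-door set.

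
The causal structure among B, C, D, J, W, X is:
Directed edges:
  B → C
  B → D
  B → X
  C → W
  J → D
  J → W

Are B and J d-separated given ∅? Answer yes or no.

Bayes-Ball from B | ∅ reaches {C,D,W,X}.
J ∉ reach(B|∅) ⇒ B ⊥ J | ∅.

Yes — B ⊥ J | ∅.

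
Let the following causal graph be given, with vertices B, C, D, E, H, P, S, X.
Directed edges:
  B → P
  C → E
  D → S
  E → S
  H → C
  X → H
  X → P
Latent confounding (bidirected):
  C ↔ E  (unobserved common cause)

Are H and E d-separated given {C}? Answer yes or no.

No — H and E are d-connected given {C}.

Bayes-Ball from H | {C} reaches {E,P,S,X}.
E ∈ reach(H|{C}) ⇒ H ⊥̸ E | {C}.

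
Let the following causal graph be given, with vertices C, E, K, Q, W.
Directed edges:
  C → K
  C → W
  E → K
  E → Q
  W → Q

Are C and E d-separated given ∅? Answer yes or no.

Yes — C ⊥ E | ∅.

Bayes-Ball from C | ∅ reaches {K,Q,W}.
E ∉ reach(C|∅) ⇒ C ⊥ E | ∅.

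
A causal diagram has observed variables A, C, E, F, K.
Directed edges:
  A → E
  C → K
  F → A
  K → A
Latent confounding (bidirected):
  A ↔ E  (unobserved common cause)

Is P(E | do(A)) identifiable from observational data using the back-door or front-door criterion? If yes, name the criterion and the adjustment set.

desc(A)\{A}={E}; candidates ⊆ {C,F,K}.
A↔E: latent back-door arc(s) into A.
size 0: {}; under {} A still reaches {C,E,F,K} ∋ E.
size 1: {C}, {F}, {K}; under {C} A still reaches {E,F,K} ∋ E.
size 2: {C,F}, {C,K}, {F,K}; under {C,F} A still reaches {E,K} ∋ E.
A↔E cannot be blocked by any observed set — no back-door set.
No mediator lies on a directed A→…→E path.
Neither criterion identifies P(E|do(A)) in this graph.

P(E|do(A)): not identifiable (no BD/FD set).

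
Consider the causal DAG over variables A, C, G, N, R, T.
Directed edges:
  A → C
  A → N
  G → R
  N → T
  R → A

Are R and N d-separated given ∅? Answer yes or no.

Bayes-Ball from R | ∅ reaches {A,C,G,N,T}.
N ∈ reach(R|∅) ⇒ R ⊥̸ N | ∅.

No — R and N are d-connected given ∅.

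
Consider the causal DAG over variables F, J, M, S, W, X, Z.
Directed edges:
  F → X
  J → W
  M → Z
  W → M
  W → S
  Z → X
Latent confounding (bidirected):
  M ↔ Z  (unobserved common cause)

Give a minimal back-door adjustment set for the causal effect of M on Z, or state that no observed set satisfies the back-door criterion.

desc(M)\{M}={X,Z}; candidates ⊆ {F,J,S,W}.
M↔Z: latent back-door arc(s) into M.
size 0: {}; under {} M still reaches {J,S,W,X,Z} ∋ Z.
size 1: {F}, {J}, {S} …(+1); under {F} M still reaches {J,S,W,X,Z} ∋ Z.
size 2: {F,J}, {F,S}, {F,W} …(+3); under {F,J} M still reaches {S,W,X,Z} ∋ Z.
M↔Z cannot be blocked by any observed set — no back-door set.

M→Z: no observed back-door set.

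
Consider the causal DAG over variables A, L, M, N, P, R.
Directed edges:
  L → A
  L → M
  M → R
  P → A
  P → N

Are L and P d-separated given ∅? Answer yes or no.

Yes — L ⊥ P | ∅.

Bayes-Ball from L | ∅ reaches {A,M,R}.
P ∉ reach(L|∅) ⇒ L ⊥ P | ∅.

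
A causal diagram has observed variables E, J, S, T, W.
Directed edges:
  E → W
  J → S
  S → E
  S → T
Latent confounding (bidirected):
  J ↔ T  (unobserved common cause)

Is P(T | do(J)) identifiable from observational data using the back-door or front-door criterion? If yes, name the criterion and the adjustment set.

P(T|do(J)): frontdoor, adjust for {S}.

desc(J)\{J}={E,S,T,W}; candidates ⊆ {—}.
J↔T: latent back-door arc(s) into J.
size 0: {}; under {} J still reaches {T} ∋ T.
J↔T cannot be blocked by any observed set — no back-door set.
{S}: (i) intercepts every directed J→T path; (ii) no back-door J→{S}; (iii) {J} blocks every back-door {S}→T. Front-door holds.
P(T|do(J)) = Σ_{S} P(S|J) Σ_{J'} P(T|S,J')P(J').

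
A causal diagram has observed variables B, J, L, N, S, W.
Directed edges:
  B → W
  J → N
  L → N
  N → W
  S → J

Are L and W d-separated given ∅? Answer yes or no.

Bayes-Ball from L | ∅ reaches {N,W}.
W ∈ reach(L|∅) ⇒ L ⊥̸ W | ∅.

No — L and W are d-connected given ∅.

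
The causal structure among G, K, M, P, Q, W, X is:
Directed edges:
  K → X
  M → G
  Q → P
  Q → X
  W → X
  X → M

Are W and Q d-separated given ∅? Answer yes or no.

Bayes-Ball from W | ∅ reaches {G,M,X}.
Q ∉ reach(W|∅) ⇒ W ⊥ Q | ∅.

Yes — W ⊥ Q | ∅.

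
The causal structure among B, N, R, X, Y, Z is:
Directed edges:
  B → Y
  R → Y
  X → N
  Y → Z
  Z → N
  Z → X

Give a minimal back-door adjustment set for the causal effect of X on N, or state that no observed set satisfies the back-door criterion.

desc(X)\{X}={N}; candidates ⊆ {B,R,Y,Z}.
size 0: {}; under {} X still reaches {B,N,R,Y,Z} ∋ N.
{Z}: X⊥N given {Z} in G with X→· removed — back-door holds.

X→N: minimal back-door set {Z}.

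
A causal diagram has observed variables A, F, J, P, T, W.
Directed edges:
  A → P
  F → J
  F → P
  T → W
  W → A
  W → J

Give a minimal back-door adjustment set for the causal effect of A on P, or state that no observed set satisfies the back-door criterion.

A→P: minimal back-door set ∅.

desc(A)\{A}={P}; candidates ⊆ {F,J,T,W}.
∅: A⊥P given ∅ in G with A→· removed — back-door holds.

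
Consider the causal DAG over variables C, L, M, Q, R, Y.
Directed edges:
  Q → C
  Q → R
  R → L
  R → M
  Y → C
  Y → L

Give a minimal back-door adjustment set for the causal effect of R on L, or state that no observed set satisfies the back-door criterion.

desc(R)\{R}={L,M}; candidates ⊆ {C,Q,Y}.
∅: R⊥L given ∅ in G with R→· removed — back-door holds.

R→L: minimal back-door set ∅.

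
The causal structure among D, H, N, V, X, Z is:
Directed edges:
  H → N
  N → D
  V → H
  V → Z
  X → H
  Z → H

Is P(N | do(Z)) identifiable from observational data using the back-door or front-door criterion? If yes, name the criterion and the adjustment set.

desc(Z)\{Z}={D,H,N}; candidates ⊆ {V,X}.
size 0: {}; under {} Z still reaches {D,H,N,V} ∋ N.
{V}: Z⊥N given {V} in G with Z→· removed — back-door holds.
P(N|do(Z)) = Σ_{V} P(N|Z,V)·P(V).

P(N|do(Z)): backdoor, adjust for {V}.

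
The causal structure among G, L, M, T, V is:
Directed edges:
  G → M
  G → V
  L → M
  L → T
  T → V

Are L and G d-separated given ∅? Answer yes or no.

Yes — L ⊥ G | ∅.

Bayes-Ball from L | ∅ reaches {M,T,V}.
G ∉ reach(L|∅) ⇒ L ⊥ G | ∅.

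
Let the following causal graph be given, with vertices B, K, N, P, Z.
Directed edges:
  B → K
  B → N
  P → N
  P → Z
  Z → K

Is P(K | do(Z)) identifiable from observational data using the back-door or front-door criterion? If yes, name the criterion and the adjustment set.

P(K|do(Z)): backdoor, adjust for ∅.

desc(Z)\{Z}={K}; candidates ⊆ {B,N,P}.
∅: Z⊥K given ∅ in G with Z→· removed — back-door holds.
P(K|do(Z)) = P(K|Z) — no adjustment needed.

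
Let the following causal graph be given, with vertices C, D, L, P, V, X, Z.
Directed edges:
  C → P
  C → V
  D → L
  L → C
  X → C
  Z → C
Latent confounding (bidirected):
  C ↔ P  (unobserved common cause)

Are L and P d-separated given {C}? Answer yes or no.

Bayes-Ball from L | {C} reaches {D,P,X,Z}.
P ∈ reach(L|{C}) ⇒ L ⊥̸ P | {C}.

No — L and P are d-connected given {C}.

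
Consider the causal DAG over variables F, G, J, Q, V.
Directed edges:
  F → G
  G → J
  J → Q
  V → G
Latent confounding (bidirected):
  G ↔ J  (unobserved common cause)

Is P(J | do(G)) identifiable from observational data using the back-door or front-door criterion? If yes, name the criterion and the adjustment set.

desc(G)\{G}={J,Q}; candidates ⊆ {F,V}.
G↔J: latent back-door arc(s) into G.
size 0: {}; under {} G still reaches {F,J,Q,V} ∋ J.
size 1: {F}, {V}; under {F} G still reaches {J,Q,V} ∋ J.
size 2: {F,V}; under {F,V} G still reaches {J,Q} ∋ J.
G↔J cannot be blocked by any observed set — no back-door set.
No mediator lies on a directed G→…→J path.
Neither criterion identifies P(J|do(G)) in this graph.

P(J|do(G)): not identifiable (no BD/FD set).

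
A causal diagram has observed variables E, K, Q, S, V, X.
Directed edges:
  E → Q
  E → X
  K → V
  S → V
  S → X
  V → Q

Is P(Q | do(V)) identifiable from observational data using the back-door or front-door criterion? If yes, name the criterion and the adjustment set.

desc(V)\{V}={Q}; candidates ⊆ {E,K,S,X}.
∅: V⊥Q given ∅ in G with V→· removed — back-door holds.
P(Q|do(V)) = P(Q|V) — no adjustment needed.

P(Q|do(V)): backdoor, adjust for ∅.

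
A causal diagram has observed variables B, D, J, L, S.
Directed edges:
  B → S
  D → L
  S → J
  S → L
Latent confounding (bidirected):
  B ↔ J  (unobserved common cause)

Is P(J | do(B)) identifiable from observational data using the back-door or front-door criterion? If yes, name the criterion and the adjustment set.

P(J|do(B)): frontdoor, adjust for {S}.

desc(B)\{B}={J,L,S}; candidates ⊆ {D}.
B↔J: latent back-door arc(s) into B.
size 0: {}; under {} B still reaches {J} ∋ J.
size 1: {D}; under {D} B still reaches {J} ∋ J.
B↔J cannot be blocked by any observed set — no back-door set.
{S}: (i) intercepts every directed B→J path; (ii) no back-door B→{S}; (iii) {B} blocks every back-door {S}→J. Front-door holds.
P(J|do(B)) = Σ_{S} P(S|B) Σ_{B'} P(J|S,B')P(B').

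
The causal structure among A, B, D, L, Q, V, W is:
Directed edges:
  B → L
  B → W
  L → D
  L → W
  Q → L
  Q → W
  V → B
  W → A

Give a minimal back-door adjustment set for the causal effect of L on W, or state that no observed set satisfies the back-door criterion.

L→W: minimal back-door set {B, Q}.

desc(L)\{L}={A,D,W}; candidates ⊆ {B,Q,V}.
size 0: {}; under {} L still reaches {A,B,Q,V,W} ∋ W.
size 1: {B}, {Q}, {V}; under {B} L still reaches {A,Q,W} ∋ W.
{B,Q}: L⊥W given {B,Q} in G with L→· removed — back-door holds.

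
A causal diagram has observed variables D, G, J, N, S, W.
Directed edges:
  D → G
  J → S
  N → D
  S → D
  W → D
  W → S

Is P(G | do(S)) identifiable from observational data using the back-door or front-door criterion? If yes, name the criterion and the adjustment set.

P(G|do(S)): backdoor, adjust for {W}.

desc(S)\{S}={D,G}; candidates ⊆ {J,N,W}.
size 0: {}; under {} S still reaches {D,G,J,W} ∋ G.
{W}: S⊥G given {W} in G with S→· removed — back-door holds.
P(G|do(S)) = Σ_{W} P(G|S,W)·P(W).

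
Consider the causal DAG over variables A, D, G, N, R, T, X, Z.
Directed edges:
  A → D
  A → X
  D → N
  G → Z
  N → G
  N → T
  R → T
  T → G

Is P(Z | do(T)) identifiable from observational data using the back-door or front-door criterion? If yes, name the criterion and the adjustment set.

desc(T)\{T}={G,Z}; candidates ⊆ {A,D,N,R,X}.
size 0: {}; under {} T still reaches {A,D,G,N,R,X,Z} ∋ Z.
{N}: T⊥Z given {N} in G with T→· removed — back-door holds.
P(Z|do(T)) = Σ_{N} P(Z|T,N)·P(N).

P(Z|do(T)): backdoor, adjust for {N}.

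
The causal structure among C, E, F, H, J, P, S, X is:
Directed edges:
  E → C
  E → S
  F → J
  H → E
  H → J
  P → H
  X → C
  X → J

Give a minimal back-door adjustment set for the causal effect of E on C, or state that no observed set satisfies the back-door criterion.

desc(E)\{E}={C,S}; candidates ⊆ {F,H,J,P,X}.
∅: E⊥C given ∅ in G with E→· removed — back-door holds.

E→C: minimal back-door set ∅.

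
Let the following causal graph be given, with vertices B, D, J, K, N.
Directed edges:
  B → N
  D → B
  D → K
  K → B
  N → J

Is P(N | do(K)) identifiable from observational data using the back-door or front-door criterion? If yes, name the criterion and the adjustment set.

P(N|do(K)): backdoor, adjust for {D}.

desc(K)\{K}={B,J,N}; candidates ⊆ {D}.
size 0: {}; under {} K still reaches {B,D,J,N} ∋ N.
{D}: K⊥N given {D} in G with K→· removed — back-door holds.
P(N|do(K)) = Σ_{D} P(N|K,D)·P(D).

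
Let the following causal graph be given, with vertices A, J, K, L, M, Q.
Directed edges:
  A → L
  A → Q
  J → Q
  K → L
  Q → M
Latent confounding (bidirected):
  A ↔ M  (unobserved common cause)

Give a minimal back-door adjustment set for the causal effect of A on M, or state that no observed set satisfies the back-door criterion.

desc(A)\{A}={L,M,Q}; candidates ⊆ {J,K}.
A↔M: latent back-door arc(s) into A.
size 0: {}; under {} A still reaches {M} ∋ M.
size 1: {J}, {K}; under {J} A still reaches {M} ∋ M.
size 2: {J,K}; under {J,K} A still reaches {M} ∋ M.
A↔M cannot be blocked by any observed set — no back-door set.

A→M: no observed back-door set.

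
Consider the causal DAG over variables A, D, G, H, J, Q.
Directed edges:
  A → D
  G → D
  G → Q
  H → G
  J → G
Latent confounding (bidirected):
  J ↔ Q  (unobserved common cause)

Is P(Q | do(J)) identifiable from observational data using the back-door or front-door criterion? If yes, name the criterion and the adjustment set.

desc(J)\{J}={D,G,Q}; candidates ⊆ {A,H}.
J↔Q: latent back-door arc(s) into J.
size 0: {}; under {} J still reaches {Q} ∋ Q.
size 1: {A}, {H}; under {A} J still reaches {Q} ∋ Q.
size 2: {A,H}; under {A,H} J still reaches {Q} ∋ Q.
J↔Q cannot be blocked by any observed set — no back-door set.
{G}: (i) intercepts every directed J→Q path; (ii) no back-door J→{G}; (iii) {J} blocks every back-door {G}→Q. Front-door holds.
P(Q|do(J)) = Σ_{G} P(G|J) Σ_{J'} P(Q|G,J')P(J').

P(Q|do(J)): frontdoor, adjust for {G}.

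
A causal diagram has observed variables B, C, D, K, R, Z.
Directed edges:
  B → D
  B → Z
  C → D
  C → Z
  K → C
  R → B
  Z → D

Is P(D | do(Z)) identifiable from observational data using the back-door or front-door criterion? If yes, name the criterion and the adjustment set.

P(D|do(Z)): backdoor, adjust for {B, C}.

desc(Z)\{Z}={D}; candidates ⊆ {B,C,K,R}.
size 0: {}; under {} Z still reaches {B,C,D,K,R} ∋ D.
size 1: {B}, {C}, {K} …(+1); under {B} Z still reaches {C,D,K} ∋ D.
{B,C}: Z⊥D given {B,C} in G with Z→· removed — back-door holds.
P(D|do(Z)) = Σ_{B,C} P(D|Z,B,C)·P(B,C).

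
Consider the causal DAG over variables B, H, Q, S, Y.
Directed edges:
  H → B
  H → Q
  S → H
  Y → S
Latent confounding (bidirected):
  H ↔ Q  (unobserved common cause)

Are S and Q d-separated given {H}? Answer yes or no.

No — S and Q are d-connected given {H}.

Bayes-Ball from S | {H} reaches {Q,Y}.
Q ∈ reach(S|{H}) ⇒ S ⊥̸ Q | {H}.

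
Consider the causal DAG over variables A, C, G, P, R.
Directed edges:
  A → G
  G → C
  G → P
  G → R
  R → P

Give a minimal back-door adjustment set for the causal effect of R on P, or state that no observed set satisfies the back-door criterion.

R→P: minimal back-door set {G}.

desc(R)\{R}={P}; candidates ⊆ {A,C,G}.
size 0: {}; under {} R still reaches {A,C,G,P} ∋ P.
{G}: R⊥P given {G} in G with R→· removed — back-door holds.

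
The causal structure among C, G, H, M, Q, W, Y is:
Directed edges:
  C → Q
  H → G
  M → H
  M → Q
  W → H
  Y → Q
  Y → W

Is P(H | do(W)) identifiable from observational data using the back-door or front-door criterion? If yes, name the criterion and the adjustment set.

desc(W)\{W}={G,H}; candidates ⊆ {C,M,Q,Y}.
∅: W⊥H given ∅ in G with W→· removed — back-door holds.
P(H|do(W)) = P(H|W) — no adjustment needed.

P(H|do(W)): backdoor, adjust for ∅.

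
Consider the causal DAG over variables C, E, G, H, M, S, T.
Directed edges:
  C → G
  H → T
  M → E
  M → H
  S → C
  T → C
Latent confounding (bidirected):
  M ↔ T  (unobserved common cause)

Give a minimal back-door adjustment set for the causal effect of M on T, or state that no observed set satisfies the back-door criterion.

desc(M)\{M}={C,E,G,H,T}; candidates ⊆ {S}.
M↔T: latent back-door arc(s) into M.
size 0: {}; under {} M still reaches {C,G,T} ∋ T.
size 1: {S}; under {S} M still reaches {C,G,T} ∋ T.
M↔T cannot be blocked by any observed set — no back-door set.

M→T: no observed back-door set.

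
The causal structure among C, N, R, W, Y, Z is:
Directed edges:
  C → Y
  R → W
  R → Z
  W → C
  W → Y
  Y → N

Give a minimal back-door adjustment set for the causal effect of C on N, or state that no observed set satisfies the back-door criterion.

C→N: minimal back-door set {W}.

desc(C)\{C}={N,Y}; candidates ⊆ {R,W,Z}.
size 0: {}; under {} C still reaches {N,R,W,Y,Z} ∋ N.
{W}: C⊥N given {W} in G with C→· removed — back-door holds.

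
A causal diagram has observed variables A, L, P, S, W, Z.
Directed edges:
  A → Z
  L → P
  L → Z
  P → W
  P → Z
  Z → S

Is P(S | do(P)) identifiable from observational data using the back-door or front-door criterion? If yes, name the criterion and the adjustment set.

desc(P)\{P}={S,W,Z}; candidates ⊆ {A,L}.
size 0: {}; under {} P still reaches {L,S,Z} ∋ S.
{L}: P⊥S given {L} in G with P→· removed — back-door holds.
P(S|do(P)) = Σ_{L} P(S|P,L)·P(L).

P(S|do(P)): backdoor, adjust for {L}.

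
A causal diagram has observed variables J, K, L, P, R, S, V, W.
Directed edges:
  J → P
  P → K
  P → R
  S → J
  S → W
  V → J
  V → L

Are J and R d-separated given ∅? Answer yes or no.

No — J and R are d-connected given ∅.

Bayes-Ball from J | ∅ reaches {K,L,P,R,S,V,W}.
R ∈ reach(J|∅) ⇒ J ⊥̸ R | ∅.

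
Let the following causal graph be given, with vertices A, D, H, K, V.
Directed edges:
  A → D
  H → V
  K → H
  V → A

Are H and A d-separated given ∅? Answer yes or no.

No — H and A are d-connected given ∅.

Bayes-Ball from H | ∅ reaches {A,D,K,V}.
A ∈ reach(H|∅) ⇒ H ⊥̸ A | ∅.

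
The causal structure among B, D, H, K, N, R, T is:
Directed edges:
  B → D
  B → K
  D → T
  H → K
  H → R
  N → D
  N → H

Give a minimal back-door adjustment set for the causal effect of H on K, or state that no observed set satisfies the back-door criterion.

H→K: minimal back-door set ∅.

desc(H)\{H}={K,R}; candidates ⊆ {B,D,N,T}.
∅: H⊥K given ∅ in G with H→· removed — back-door holds.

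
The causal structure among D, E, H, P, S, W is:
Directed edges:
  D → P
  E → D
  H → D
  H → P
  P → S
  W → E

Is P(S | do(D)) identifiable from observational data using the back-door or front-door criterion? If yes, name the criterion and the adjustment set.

desc(D)\{D}={P,S}; candidates ⊆ {E,H,W}.
size 0: {}; under {} D still reaches {E,H,P,S,W} ∋ S.
{H}: D⊥S given {H} in G with D→· removed — back-door holds.
P(S|do(D)) = Σ_{H} P(S|D,H)·P(H).

P(S|do(D)): backdoor, adjust for {H}.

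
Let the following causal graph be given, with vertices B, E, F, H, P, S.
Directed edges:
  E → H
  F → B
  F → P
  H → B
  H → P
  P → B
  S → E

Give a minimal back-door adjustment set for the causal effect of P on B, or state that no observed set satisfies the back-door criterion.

P→B: minimal back-door set {F, H}.

desc(P)\{P}={B}; candidates ⊆ {E,F,H,S}.
size 0: {}; under {} P still reaches {B,E,F,H,S} ∋ B.
size 1: {E}, {F}, {H} …(+1); under {E} P still reaches {B,F,H} ∋ B.
{F,H}: P⊥B given {F,H} in G with P→· removed — back-door holds.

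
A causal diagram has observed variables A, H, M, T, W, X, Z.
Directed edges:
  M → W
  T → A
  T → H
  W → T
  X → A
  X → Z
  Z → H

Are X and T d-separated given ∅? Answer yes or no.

Bayes-Ball from X | ∅ reaches {A,H,Z}.
T ∉ reach(X|∅) ⇒ X ⊥ T | ∅.

Yes — X ⊥ T | ∅.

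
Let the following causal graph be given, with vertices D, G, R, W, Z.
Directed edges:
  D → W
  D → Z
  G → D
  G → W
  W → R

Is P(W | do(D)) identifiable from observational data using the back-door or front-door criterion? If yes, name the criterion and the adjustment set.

P(W|do(D)): backdoor, adjust for {G}.

desc(D)\{D}={R,W,Z}; candidates ⊆ {G}.
size 0: {}; under {} D still reaches {G,R,W} ∋ W.
{G}: D⊥W given {G} in G with D→· removed — back-door holds.
P(W|do(D)) = Σ_{G} P(W|D,G)·P(G).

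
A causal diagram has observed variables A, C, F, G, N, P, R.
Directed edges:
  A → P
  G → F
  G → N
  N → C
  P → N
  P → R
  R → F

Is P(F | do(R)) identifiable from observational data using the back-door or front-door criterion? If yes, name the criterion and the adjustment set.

P(F|do(R)): backdoor, adjust for ∅.

desc(R)\{R}={F}; candidates ⊆ {A,C,G,N,P}.
∅: R⊥F given ∅ in G with R→· removed — back-door holds.
P(F|do(R)) = P(F|R) — no adjustment needed.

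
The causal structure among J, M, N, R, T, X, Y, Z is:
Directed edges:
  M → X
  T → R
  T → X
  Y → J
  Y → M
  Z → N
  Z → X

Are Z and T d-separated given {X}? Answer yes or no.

No — Z and T are d-connected given {X}.

Bayes-Ball from Z | {X} reaches {J,M,N,R,T,Y}.
T ∈ reach(Z|{X}) ⇒ Z ⊥̸ T | {X}.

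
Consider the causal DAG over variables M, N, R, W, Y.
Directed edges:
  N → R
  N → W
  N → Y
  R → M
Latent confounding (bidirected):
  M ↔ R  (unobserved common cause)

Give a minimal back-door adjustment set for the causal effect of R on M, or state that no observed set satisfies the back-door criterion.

desc(R)\{R}={M}; candidates ⊆ {N,W,Y}.
R↔M: latent back-door arc(s) into R.
size 0: {}; under {} R still reaches {M,N,W,Y} ∋ M.
size 1: {N}, {W}, {Y}; under {N} R still reaches {M} ∋ M.
size 2: {N,W}, {N,Y}, {W,Y}; under {N,W} R still reaches {M} ∋ M.
R↔M cannot be blocked by any observed set — no back-door set.

R→M: no observed back-door set.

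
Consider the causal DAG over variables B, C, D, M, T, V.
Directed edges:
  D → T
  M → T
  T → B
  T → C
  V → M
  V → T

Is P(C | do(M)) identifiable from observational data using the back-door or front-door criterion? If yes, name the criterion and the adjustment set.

desc(M)\{M}={B,C,T}; candidates ⊆ {D,V}.
size 0: {}; under {} M still reaches {B,C,T,V} ∋ C.
{V}: M⊥C given {V} in G with M→· removed — back-door holds.
P(C|do(M)) = Σ_{V} P(C|M,V)·P(V).

P(C|do(M)): backdoor, adjust for {V}.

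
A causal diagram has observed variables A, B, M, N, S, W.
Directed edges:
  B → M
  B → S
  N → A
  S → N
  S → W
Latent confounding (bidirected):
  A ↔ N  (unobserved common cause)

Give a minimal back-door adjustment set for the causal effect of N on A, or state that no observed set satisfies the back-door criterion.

desc(N)\{N}={A}; candidates ⊆ {B,M,S,W}.
N↔A: latent back-door arc(s) into N.
size 0: {}; under {} N still reaches {A,B,M,S,W} ∋ A.
size 1: {B}, {M}, {S} …(+1); under {B} N still reaches {A,S,W} ∋ A.
size 2: {B,M}, {B,S}, {B,W} …(+3); under {B,M} N still reaches {A,S,W} ∋ A.
N↔A cannot be blocked by any observed set — no back-door set.

N→A: no observed back-door set.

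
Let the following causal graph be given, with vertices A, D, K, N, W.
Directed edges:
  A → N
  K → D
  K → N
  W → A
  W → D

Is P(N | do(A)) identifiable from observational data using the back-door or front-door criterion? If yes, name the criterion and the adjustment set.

P(N|do(A)): backdoor, adjust for ∅.

desc(A)\{A}={N}; candidates ⊆ {D,K,W}.
∅: A⊥N given ∅ in G with A→· removed — back-door holds.
P(N|do(A)) = P(N|A) — no adjustment needed.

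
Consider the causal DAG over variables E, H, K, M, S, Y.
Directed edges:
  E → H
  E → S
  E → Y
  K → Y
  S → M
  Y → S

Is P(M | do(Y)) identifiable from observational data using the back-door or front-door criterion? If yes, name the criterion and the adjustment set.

P(M|do(Y)): backdoor, adjust for {E}.

desc(Y)\{Y}={M,S}; candidates ⊆ {E,H,K}.
size 0: {}; under {} Y still reaches {E,H,K,M,S} ∋ M.
{E}: Y⊥M given {E} in G with Y→· removed — back-door holds.
P(M|do(Y)) = Σ_{E} P(M|Y,E)·P(E).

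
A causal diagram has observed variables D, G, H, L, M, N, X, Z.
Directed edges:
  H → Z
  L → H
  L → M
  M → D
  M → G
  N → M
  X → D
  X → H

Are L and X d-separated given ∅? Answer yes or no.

Yes — L ⊥ X | ∅.

Bayes-Ball from L | ∅ reaches {D,G,H,M,Z}.
X ∉ reach(L|∅) ⇒ L ⊥ X | ∅.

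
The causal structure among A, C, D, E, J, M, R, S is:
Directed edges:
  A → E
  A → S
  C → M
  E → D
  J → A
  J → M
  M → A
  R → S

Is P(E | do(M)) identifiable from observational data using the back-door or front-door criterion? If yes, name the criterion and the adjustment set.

desc(M)\{M}={A,D,E,S}; candidates ⊆ {C,J,R}.
size 0: {}; under {} M still reaches {A,C,D,E,J,S} ∋ E.
{J}: M⊥E given {J} in G with M→· removed — back-door holds.
P(E|do(M)) = Σ_{J} P(E|M,J)·P(J).

P(E|do(M)): backdoor, adjust for {J}.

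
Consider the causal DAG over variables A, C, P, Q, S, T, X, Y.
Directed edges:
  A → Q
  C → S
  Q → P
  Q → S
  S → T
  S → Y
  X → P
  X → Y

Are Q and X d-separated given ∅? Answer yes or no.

Yes — Q ⊥ X | ∅.

Bayes-Ball from Q | ∅ reaches {A,P,S,T,Y}.
X ∉ reach(Q|∅) ⇒ Q ⊥ X | ∅.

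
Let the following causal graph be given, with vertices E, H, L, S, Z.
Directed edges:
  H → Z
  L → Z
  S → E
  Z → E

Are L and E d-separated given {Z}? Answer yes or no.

Bayes-Ball from L | {Z} reaches {H}.
E ∉ reach(L|{Z}) ⇒ L ⊥ E | {Z}.

Yes — L ⊥ E | {Z}.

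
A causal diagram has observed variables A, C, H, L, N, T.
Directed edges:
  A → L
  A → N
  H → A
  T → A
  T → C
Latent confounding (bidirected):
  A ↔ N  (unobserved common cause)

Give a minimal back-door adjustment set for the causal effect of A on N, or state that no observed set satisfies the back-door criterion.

A→N: no observed back-door set.

desc(A)\{A}={L,N}; candidates ⊆ {C,H,T}.
A↔N: latent back-door arc(s) into A.
size 0: {}; under {} A still reaches {C,H,N,T} ∋ N.
size 1: {C}, {H}, {T}; under {C} A still reaches {H,N,T} ∋ N.
size 2: {C,H}, {C,T}, {H,T}; under {C,H} A still reaches {N,T} ∋ N.
A↔N cannot be blocked by any observed set — no back-door set.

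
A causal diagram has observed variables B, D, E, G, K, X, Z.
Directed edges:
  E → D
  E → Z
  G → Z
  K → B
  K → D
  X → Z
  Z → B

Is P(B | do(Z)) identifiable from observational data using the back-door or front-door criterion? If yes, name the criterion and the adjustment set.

desc(Z)\{Z}={B}; candidates ⊆ {D,E,G,K,X}.
∅: Z⊥B given ∅ in G with Z→· removed — back-door holds.
P(B|do(Z)) = P(B|Z) — no adjustment needed.

P(B|do(Z)): backdoor, adjust for ∅.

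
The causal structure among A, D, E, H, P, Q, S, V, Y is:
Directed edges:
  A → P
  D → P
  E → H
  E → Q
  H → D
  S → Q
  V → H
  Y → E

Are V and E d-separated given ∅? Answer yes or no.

Bayes-Ball from V | ∅ reaches {D,H,P}.
E ∉ reach(V|∅) ⇒ V ⊥ E | ∅.

Yes — V ⊥ E | ∅.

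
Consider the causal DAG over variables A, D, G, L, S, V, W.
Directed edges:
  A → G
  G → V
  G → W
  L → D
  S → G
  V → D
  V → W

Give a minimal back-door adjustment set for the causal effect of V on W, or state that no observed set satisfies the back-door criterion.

desc(V)\{V}={D,W}; candidates ⊆ {A,G,L,S}.
size 0: {}; under {} V still reaches {A,G,S,W} ∋ W.
{G}: V⊥W given {G} in G with V→· removed — back-door holds.

V→W: minimal back-door set {G}.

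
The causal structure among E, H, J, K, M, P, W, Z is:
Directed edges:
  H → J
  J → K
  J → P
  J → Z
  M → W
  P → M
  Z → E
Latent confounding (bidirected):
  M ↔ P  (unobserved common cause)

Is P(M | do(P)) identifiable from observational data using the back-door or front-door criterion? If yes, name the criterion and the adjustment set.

desc(P)\{P}={M,W}; candidates ⊆ {E,H,J,K,Z}.
P↔M: latent back-door arc(s) into P.
size 0: {}; under {} P still reaches {E,H,J,K,M,W,Z} ∋ M.
size 1: {E}, {H}, {J} …(+2); under {E} P still reaches {H,J,K,M,W,Z} ∋ M.
size 2: {E,H}, {E,J}, {E,K} …(+7); under {E,H} P still reaches {J,K,M,W,Z} ∋ M.
P↔M cannot be blocked by any observed set — no back-door set.
No mediator lies on a directed P→…→M path.
Neither criterion identifies P(M|do(P)) in this graph.

P(M|do(P)): not identifiable (no BD/FD set).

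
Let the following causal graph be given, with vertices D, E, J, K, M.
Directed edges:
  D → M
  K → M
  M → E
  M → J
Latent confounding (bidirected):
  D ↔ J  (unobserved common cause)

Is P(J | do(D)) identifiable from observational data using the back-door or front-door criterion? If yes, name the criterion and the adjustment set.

desc(D)\{D}={E,J,M}; candidates ⊆ {K}.
D↔J: latent back-door arc(s) into D.
size 0: {}; under {} D still reaches {J} ∋ J.
size 1: {K}; under {K} D still reaches {J} ∋ J.
D↔J cannot be blocked by any observed set — no back-door set.
{M}: (i) intercepts every directed D→J path; (ii) no back-door D→{M}; (iii) {D} blocks every back-door {M}→J. Front-door holds.
P(J|do(D)) = Σ_{M} P(M|D) Σ_{D'} P(J|M,D')P(D').

P(J|do(D)): frontdoor, adjust for {M}.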